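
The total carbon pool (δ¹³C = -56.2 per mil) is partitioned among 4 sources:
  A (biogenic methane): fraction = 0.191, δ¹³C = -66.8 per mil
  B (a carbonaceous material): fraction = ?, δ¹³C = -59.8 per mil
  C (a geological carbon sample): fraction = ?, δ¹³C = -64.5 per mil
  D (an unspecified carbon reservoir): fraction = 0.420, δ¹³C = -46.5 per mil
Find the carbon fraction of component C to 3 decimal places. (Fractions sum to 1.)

0.138

Let f_C and f_B be the unknown fractions; fractions sum to 1 so f_C + f_B = 0.389.
Mass balance: Σ fᵢ·δᵢ = δ_bulk ⇒ f_C·(-64.5) + f_B·(-59.8) = -56.2 − (-32.289) = -23.911
Substitute f_B = 0.389 − f_C:
f_C·(-64.5 − -59.8) = -23.911 − 0.389×(-59.8) = -0.649
f_C = -0.649 / -4.7 = 0.1381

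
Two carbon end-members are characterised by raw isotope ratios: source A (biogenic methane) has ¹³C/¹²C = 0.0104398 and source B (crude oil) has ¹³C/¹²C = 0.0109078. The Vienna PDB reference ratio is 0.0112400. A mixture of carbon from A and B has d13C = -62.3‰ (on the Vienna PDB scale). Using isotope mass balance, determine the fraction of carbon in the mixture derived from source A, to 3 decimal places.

δ_A = (0.0104398/0.0112400 − 1)×1000 = (0.928808 − 1)×1000 = -71.192‰
δ_B = (0.0109078/0.0112400 − 1)×1000 = (0.970445 − 1)×1000 = -29.555‰
f_A = (δ_mix − δ_B)/(δ_A − δ_B) = (-62.3 − (-29.555))/(-71.192 − (-29.555))
f_A = -32.745 / -41.637 = 0.7864

0.786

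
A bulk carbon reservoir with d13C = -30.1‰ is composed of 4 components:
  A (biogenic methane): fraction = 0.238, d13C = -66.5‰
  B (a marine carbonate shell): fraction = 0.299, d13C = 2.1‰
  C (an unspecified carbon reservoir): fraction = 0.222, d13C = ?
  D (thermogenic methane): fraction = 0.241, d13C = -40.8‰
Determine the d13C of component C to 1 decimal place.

Isotope mass balance: δ_bulk = Σ fᵢ·δᵢ.
-30.1 = 0.238×(-66.5) + 0.299×(2.1) + 0.222×δ_C + 0.241×(-40.8)
0.222·δ_C = -30.1 − (-25.032) = -5.068
δ_C = -5.068 / 0.222 = -22.83‰

-22.8‰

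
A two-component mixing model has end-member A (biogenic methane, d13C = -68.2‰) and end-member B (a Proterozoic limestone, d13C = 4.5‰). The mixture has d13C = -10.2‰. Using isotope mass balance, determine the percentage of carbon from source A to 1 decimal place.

δ_mix = f_A·δ_A + (1 − f_A)·δ_B  ⇒  f_A = (δ_mix − δ_B)/(δ_A − δ_B)
f_A = (-10.2 − (4.5)) / (-68.2 − (4.5))
f_A = -14.7 / -72.7 = 0.2022

20.2%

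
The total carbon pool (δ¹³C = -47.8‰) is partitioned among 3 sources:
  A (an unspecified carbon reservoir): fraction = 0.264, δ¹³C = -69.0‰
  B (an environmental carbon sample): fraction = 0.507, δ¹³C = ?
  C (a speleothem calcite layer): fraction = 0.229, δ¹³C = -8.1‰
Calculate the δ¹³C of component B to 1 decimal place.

Isotope mass balance: δ_bulk = Σ fᵢ·δᵢ.
-47.8 = 0.264×(-69.0) + 0.507×δ_B + 0.229×(-8.1)
0.507·δ_B = -47.8 − (-20.071) = -27.729
δ_B = -27.729 / 0.507 = -54.69‰

-54.7‰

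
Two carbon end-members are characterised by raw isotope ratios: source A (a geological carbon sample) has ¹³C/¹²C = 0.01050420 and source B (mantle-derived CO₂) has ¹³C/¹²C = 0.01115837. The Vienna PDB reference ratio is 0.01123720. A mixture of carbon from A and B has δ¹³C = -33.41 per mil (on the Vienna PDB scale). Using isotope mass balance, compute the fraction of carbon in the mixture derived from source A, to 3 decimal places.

δ_A = (0.01050420/0.01123720 − 1)×1000 = (0.934770 − 1)×1000 = -65.230 per mil
δ_B = (0.01115837/0.01123720 − 1)×1000 = (0.992985 − 1)×1000 = -7.015 per mil
f_A = (δ_mix − δ_B)/(δ_A − δ_B) = (-33.41 − (-7.015))/(-65.230 − (-7.015))
f_A = -26.395 / -58.215 = 0.4534

0.453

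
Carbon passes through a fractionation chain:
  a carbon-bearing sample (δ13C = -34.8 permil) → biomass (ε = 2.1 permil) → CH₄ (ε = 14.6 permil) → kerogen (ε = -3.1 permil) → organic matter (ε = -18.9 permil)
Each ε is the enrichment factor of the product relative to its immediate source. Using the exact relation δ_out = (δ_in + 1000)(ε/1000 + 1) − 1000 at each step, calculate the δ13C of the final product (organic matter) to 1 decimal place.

step 1: δ = (-34.80 + 1000)·(2.1/1000 + 1) − 1000 = -32.77 permil
step 2: δ = (-32.77 + 1000)·(14.6/1000 + 1) − 1000 = -18.65 permil
step 3: δ = (-18.65 + 1000)·(-3.1/1000 + 1) − 1000 = -21.69 permil
step 4: δ = (-21.69 + 1000)·(-18.9/1000 + 1) − 1000 = -40.18 permil

-40.2 permil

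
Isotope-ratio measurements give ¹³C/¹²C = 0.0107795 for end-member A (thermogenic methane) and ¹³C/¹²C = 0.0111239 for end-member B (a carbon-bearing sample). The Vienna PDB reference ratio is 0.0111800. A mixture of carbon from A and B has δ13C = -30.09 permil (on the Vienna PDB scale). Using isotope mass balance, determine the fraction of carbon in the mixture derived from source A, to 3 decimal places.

δ_A = (0.0107795/0.0111800 − 1)×1000 = (0.964177 − 1)×1000 = -35.823 permil
δ_B = (0.0111239/0.0111800 − 1)×1000 = (0.994982 − 1)×1000 = -5.018 permil
f_A = (δ_mix − δ_B)/(δ_A − δ_B) = (-30.09 − (-5.018))/(-35.823 − (-5.018))
f_A = -25.072 / -30.805 = 0.8139

0.814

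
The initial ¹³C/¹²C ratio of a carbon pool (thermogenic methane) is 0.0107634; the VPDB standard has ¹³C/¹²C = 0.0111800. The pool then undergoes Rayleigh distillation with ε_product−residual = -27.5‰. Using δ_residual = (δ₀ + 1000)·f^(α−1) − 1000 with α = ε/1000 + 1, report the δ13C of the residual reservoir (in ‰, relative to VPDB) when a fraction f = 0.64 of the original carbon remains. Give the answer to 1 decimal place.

-25.4‰

δ₀ = (0.0107634/0.0111800 − 1)×1000 = (0.962737 − 1)×1000 = -37.263‰
α − 1 = ε/1000 = -0.0275
f^(α−1) = 0.64^(-0.0275) = 1.012349
δ_res = (-37.263 + 1000) × 1.012349 − 1000 = 974.625 − 1000 = -25.37‰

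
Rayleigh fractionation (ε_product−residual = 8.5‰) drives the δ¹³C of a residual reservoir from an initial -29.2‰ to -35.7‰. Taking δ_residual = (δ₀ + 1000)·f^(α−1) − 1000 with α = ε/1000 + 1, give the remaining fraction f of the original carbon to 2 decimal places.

α − 1 = ε/1000 = 0.0085
(δ_res + 1000)/(δ₀ + 1000) = (-35.7 + 1000)/(-29.2 + 1000) = 964.3/970.8 = 0.993304
f = 0.993304^(1/0.0085) = exp(ln(0.993304)/0.0085) = exp(-0.00672/0.0085)
f = exp(-0.7904) = 0.4537

0.45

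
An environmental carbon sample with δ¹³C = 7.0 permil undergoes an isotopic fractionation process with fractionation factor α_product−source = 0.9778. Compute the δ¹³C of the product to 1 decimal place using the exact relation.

δ_product = (δ_source + 1000)·α − 1000
δ_product = (7.0 + 1000) × 0.9778 − 1000
δ_product = 984.645 − 1000 = -15.36 permil

-15.4 permil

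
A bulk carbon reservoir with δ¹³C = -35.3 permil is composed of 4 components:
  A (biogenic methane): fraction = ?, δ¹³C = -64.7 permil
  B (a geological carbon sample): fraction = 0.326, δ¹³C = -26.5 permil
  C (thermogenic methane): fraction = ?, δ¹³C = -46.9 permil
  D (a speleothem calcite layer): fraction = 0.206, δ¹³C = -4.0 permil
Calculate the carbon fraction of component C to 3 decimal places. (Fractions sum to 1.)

Let f_C and f_A be the unknown fractions; fractions sum to 1 so f_C + f_A = 0.468.
Mass balance: Σ fᵢ·δᵢ = δ_bulk ⇒ f_C·(-46.9) + f_A·(-64.7) = -35.3 − (-9.463) = -25.837
Substitute f_A = 0.468 − f_C:
f_C·(-46.9 − -64.7) = -25.837 − 0.468×(-64.7) = 4.443
f_C = 4.443 / 17.8 = 0.2496

0.250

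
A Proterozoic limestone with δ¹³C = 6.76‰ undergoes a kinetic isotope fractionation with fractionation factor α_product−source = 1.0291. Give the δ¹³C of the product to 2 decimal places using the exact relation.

36.06‰

δ_product = (δ_source + 1000)·α − 1000
δ_product = (6.76 + 1000) × 1.0291 − 1000
δ_product = 1036.057 − 1000 = 36.057‰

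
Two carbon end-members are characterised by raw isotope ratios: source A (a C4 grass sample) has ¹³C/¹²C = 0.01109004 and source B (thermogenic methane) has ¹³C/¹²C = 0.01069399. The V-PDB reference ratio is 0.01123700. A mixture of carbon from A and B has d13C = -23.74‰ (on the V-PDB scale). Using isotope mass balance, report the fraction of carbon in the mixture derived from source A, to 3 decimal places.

δ_A = (0.01109004/0.01123700 − 1)×1000 = (0.986922 − 1)×1000 = -13.078‰
δ_B = (0.01069399/0.01123700 − 1)×1000 = (0.951677 − 1)×1000 = -48.323‰
f_A = (δ_mix − δ_B)/(δ_A − δ_B) = (-23.74 − (-48.323))/(-13.078 − (-48.323))
f_A = 24.583 / 35.245 = 0.6975

0.697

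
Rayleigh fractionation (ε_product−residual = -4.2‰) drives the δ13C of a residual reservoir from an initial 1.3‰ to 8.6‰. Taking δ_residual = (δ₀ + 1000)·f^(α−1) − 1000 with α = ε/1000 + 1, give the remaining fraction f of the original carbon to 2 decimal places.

0.18

α − 1 = ε/1000 = -0.0042
(δ_res + 1000)/(δ₀ + 1000) = (8.6 + 1000)/(1.3 + 1000) = 1008.6/1001.3 = 1.007291
f = 1.007291^(1/-0.0042) = exp(ln(1.007291)/-0.0042) = exp(0.00726/-0.0042)
f = exp(-1.7295) = 0.1774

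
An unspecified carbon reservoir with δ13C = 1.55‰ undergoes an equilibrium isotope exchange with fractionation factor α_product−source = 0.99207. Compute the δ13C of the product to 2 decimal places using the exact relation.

-6.39‰

δ_product = (δ_source + 1000)·α − 1000
δ_product = (1.55 + 1000) × 0.99207 − 1000
δ_product = 993.608 − 1000 = -6.392‰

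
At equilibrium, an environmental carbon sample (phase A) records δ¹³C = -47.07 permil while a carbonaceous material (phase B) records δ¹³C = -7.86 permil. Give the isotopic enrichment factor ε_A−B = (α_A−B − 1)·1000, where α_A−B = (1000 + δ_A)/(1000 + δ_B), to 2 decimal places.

-39.52 permil

α_A−B = (1000 + -47.07) / (1000 + -7.86) = 952.93 / 992.14 = 0.960479
ε_A−B = (0.960479 − 1) × 1000 = -39.521 permil
(The approximation ε ≈ δ_A − δ_B would give -39.21 permil.)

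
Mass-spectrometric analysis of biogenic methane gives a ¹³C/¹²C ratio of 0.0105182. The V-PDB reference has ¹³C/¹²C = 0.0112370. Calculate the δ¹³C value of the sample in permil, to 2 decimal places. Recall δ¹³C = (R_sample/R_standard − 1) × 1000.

δ¹³C = (R_sample / R_standard − 1) × 1000
R_sample / R_standard = 0.0105182 / 0.0112370 = 0.936033
δ¹³C = (0.936033 − 1) × 1000 = -63.967 permil

-63.97 permil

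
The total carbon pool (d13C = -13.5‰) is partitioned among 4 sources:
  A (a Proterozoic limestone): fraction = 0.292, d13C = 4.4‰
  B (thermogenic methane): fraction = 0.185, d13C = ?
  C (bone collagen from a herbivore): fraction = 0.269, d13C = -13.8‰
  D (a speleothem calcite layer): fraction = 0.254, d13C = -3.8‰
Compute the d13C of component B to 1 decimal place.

Isotope mass balance: δ_bulk = Σ fᵢ·δᵢ.
-13.5 = 0.292×(4.4) + 0.185×δ_B + 0.269×(-13.8) + 0.254×(-3.8)
0.185·δ_B = -13.5 − (-3.393) = -10.107
δ_B = -10.107 / 0.185 = -54.63‰

-54.6‰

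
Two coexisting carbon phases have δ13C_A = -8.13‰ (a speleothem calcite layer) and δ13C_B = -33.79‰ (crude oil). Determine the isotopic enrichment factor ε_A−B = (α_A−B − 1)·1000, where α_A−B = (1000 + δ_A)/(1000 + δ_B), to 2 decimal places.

α_A−B = (1000 + -8.13) / (1000 + -33.79) = 991.87 / 966.21 = 1.026557
ε_A−B = (1.026557 − 1) × 1000 = 26.557‰
(The approximation ε ≈ δ_A − δ_B would give 25.66‰.)

26.56‰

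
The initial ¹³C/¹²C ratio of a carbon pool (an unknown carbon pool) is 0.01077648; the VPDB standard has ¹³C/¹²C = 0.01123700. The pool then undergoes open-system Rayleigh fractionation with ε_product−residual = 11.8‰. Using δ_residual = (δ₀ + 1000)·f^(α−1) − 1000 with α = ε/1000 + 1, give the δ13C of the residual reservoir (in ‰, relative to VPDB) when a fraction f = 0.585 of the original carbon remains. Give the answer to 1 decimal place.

δ₀ = (0.01077648/0.01123700 − 1)×1000 = (0.959018 − 1)×1000 = -40.982‰
α − 1 = ε/1000 = 0.0118
f^(α−1) = 0.585^(0.0118) = 0.993693
δ_res = (-40.982 + 1000) × 0.993693 − 1000 = 952.969 − 1000 = -47.03‰

-47.0‰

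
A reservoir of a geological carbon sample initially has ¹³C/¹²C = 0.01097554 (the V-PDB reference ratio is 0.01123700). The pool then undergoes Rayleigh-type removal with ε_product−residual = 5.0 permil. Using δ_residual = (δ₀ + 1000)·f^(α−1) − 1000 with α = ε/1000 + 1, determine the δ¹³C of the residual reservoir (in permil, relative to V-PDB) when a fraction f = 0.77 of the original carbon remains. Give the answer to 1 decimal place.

-24.5 permil

δ₀ = (0.01097554/0.01123700 − 1)×1000 = (0.976732 − 1)×1000 = -23.268 permil
α − 1 = ε/1000 = 0.0050
f^(α−1) = 0.77^(0.0050) = 0.998694
δ_res = (-23.268 + 1000) × 0.998694 − 1000 = 975.457 − 1000 = -24.54 permil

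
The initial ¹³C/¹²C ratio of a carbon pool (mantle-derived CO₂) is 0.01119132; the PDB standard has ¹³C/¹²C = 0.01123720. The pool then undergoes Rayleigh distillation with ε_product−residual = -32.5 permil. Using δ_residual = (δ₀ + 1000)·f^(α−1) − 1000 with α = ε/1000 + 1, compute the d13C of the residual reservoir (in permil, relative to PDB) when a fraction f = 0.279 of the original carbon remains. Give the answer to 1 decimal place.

δ₀ = (0.01119132/0.01123720 − 1)×1000 = (0.995917 − 1)×1000 = -4.083 permil
α − 1 = ε/1000 = -0.0325
f^(α−1) = 0.279^(-0.0325) = 1.042360
δ_res = (-4.083 + 1000) × 1.042360 − 1000 = 1038.104 − 1000 = 38.10 permil

38.1 permil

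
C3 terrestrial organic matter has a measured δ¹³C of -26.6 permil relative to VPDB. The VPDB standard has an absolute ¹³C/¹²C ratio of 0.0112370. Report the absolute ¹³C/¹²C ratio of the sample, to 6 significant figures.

R_sample = R_standard × (δ¹³C/1000 + 1)
R_sample = 0.0112370 × (-26.6/1000 + 1) = 0.0112370 × 0.973400
R_sample = 0.0109381

0.0109381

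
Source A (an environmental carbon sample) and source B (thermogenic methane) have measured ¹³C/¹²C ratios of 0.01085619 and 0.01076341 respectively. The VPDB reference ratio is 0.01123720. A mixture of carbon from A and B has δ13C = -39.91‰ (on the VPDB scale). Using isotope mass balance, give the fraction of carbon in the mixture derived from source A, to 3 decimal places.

δ_A = (0.01085619/0.01123720 − 1)×1000 = (0.966094 − 1)×1000 = -33.906‰
δ_B = (0.01076341/0.01123720 − 1)×1000 = (0.957837 − 1)×1000 = -42.163‰
f_A = (δ_mix − δ_B)/(δ_A − δ_B) = (-39.91 − (-42.163))/(-33.906 − (-42.163))
f_A = 2.253 / 8.257 = 0.2728

0.273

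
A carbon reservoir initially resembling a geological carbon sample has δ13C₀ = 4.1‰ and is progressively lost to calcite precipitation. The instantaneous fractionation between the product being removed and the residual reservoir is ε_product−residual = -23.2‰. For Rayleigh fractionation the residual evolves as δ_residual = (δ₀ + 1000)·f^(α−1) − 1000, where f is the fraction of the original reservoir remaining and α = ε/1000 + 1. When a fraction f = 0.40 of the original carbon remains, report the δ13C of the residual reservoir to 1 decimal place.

Rayleigh residual: δ_res = (δ₀ + 1000)·f^(α−1) − 1000
α = ε/1000 + 1 = 0.97680, so α − 1 = -0.02320
f^(α−1) = 0.40^(-0.02320) = 1.021486
δ_res = (4.1 + 1000) × 1.021486 − 1000 = 1025.674 − 1000 = 25.67‰

25.7‰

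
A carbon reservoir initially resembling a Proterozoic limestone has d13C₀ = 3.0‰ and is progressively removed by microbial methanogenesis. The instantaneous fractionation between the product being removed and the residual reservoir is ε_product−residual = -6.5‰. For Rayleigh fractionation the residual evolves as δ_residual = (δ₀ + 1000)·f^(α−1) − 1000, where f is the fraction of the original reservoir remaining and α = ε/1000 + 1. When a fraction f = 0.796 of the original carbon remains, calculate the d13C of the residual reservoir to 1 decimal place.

Rayleigh residual: δ_res = (δ₀ + 1000)·f^(α−1) − 1000
α = ε/1000 + 1 = 0.99350, so α − 1 = -0.00650
f^(α−1) = 0.796^(-0.00650) = 1.001484
δ_res = (3.0 + 1000) × 1.001484 − 1000 = 1004.489 − 1000 = 4.49‰

4.5‰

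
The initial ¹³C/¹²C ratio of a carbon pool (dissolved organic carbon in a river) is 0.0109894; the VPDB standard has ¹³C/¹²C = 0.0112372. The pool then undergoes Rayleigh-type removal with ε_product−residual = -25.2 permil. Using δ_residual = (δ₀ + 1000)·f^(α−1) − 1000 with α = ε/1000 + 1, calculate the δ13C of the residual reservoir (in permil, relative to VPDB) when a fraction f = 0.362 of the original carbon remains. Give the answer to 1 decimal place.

δ₀ = (0.0109894/0.0112372 − 1)×1000 = (0.977948 − 1)×1000 = -22.052 permil
α − 1 = ε/1000 = -0.0252
f^(α−1) = 0.362^(-0.0252) = 1.025937
δ_res = (-22.052 + 1000) × 1.025937 − 1000 = 1003.313 − 1000 = 3.31 permil

3.3 permil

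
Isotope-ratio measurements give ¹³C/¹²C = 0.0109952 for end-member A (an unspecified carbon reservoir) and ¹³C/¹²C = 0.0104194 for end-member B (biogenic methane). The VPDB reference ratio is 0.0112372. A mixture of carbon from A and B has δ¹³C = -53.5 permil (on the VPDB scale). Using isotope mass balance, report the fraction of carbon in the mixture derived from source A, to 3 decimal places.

δ_A = (0.0109952/0.0112372 − 1)×1000 = (0.978464 − 1)×1000 = -21.536 permil
δ_B = (0.0104194/0.0112372 − 1)×1000 = (0.927224 − 1)×1000 = -72.776 permil
f_A = (δ_mix − δ_B)/(δ_A − δ_B) = (-53.5 − (-72.776))/(-21.536 − (-72.776))
f_A = 19.276 / 51.241 = 0.3762

0.376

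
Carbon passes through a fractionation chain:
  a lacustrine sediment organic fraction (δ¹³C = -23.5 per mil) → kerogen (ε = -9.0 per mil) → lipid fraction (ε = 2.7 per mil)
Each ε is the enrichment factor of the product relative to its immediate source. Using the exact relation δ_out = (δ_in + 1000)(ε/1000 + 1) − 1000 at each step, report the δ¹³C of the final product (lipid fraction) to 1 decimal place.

step 1: δ = (-23.50 + 1000)·(-9.0/1000 + 1) − 1000 = -32.29 per mil
step 2: δ = (-32.29 + 1000)·(2.7/1000 + 1) − 1000 = -29.68 per mil

-29.7 per mil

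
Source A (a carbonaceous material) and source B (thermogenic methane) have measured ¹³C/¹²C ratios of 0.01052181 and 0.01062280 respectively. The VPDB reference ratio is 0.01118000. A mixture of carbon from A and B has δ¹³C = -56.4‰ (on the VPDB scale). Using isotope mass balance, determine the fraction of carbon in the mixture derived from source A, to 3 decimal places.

0.726

δ_A = (0.01052181/0.01118000 − 1)×1000 = (0.941128 − 1)×1000 = -58.872‰
δ_B = (0.01062280/0.01118000 − 1)×1000 = (0.950161 − 1)×1000 = -49.839‰
f_A = (δ_mix − δ_B)/(δ_A − δ_B) = (-56.4 − (-49.839))/(-58.872 − (-49.839))
f_A = -6.561 / -9.033 = 0.7263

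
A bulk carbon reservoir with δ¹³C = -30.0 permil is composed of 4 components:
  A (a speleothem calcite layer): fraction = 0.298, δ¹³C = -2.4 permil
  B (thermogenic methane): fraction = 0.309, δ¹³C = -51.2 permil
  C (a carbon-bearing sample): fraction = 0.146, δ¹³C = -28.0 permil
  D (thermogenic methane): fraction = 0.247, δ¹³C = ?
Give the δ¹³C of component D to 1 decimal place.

Isotope mass balance: δ_bulk = Σ fᵢ·δᵢ.
-30.0 = 0.298×(-2.4) + 0.309×(-51.2) + 0.146×(-28.0) + 0.247×δ_D
0.247·δ_D = -30.0 − (-20.624) = -9.376
δ_D = -9.376 / 0.247 = -37.96 permil

-38.0 permil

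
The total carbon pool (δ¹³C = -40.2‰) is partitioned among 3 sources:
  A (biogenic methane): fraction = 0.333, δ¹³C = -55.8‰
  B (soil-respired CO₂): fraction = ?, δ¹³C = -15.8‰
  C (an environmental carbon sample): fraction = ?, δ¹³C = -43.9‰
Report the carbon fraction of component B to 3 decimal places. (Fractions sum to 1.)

0.273

Let f_B and f_C be the unknown fractions; fractions sum to 1 so f_B + f_C = 0.667.
Mass balance: Σ fᵢ·δᵢ = δ_bulk ⇒ f_B·(-15.8) + f_C·(-43.9) = -40.2 − (-18.581) = -21.619
Substitute f_C = 0.667 − f_B:
f_B·(-15.8 − -43.9) = -21.619 − 0.667×(-43.9) = 7.663
f_B = 7.663 / 28.1 = 0.2727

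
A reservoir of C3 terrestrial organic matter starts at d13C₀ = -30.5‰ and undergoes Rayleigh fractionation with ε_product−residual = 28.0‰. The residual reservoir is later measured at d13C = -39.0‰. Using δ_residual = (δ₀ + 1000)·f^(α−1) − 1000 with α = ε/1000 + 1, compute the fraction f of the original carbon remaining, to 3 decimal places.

α − 1 = ε/1000 = 0.0280
(δ_res + 1000)/(δ₀ + 1000) = (-39.0 + 1000)/(-30.5 + 1000) = 961.0/969.5 = 0.991233
f = 0.991233^(1/0.0280) = exp(ln(0.991233)/0.0280) = exp(-0.00881/0.0280)
f = exp(-0.3145) = 0.7302

0.730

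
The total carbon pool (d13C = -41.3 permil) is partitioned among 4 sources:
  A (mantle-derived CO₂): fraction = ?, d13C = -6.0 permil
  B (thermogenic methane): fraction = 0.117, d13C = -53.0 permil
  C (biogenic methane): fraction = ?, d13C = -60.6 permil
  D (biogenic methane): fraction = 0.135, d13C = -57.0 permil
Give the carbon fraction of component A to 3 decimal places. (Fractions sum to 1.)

0.328

Let f_A and f_C be the unknown fractions; fractions sum to 1 so f_A + f_C = 0.748.
Mass balance: Σ fᵢ·δᵢ = δ_bulk ⇒ f_A·(-6.0) + f_C·(-60.6) = -41.3 − (-13.896) = -27.404
Substitute f_C = 0.748 − f_A:
f_A·(-6.0 − -60.6) = -27.404 − 0.748×(-60.6) = 17.925
f_A = 17.925 / 54.6 = 0.3283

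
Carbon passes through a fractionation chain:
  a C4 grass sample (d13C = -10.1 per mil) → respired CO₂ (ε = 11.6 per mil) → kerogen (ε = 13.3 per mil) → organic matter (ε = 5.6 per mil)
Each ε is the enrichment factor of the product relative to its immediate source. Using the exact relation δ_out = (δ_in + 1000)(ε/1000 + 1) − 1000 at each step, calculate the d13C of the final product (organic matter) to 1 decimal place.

20.4 per mil

step 1: δ = (-10.10 + 1000)·(11.6/1000 + 1) − 1000 = 1.38 per mil
step 2: δ = (1.38 + 1000)·(13.3/1000 + 1) − 1000 = 14.70 per mil
step 3: δ = (14.70 + 1000)·(5.6/1000 + 1) − 1000 = 20.38 per mil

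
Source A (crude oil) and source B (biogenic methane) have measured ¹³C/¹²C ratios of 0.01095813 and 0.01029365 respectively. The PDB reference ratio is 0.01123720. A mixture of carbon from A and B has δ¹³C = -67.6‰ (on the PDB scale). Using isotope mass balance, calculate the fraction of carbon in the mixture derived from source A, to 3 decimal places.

0.277

δ_A = (0.01095813/0.01123720 − 1)×1000 = (0.975166 − 1)×1000 = -24.834‰
δ_B = (0.01029365/0.01123720 − 1)×1000 = (0.916033 − 1)×1000 = -83.967‰
f_A = (δ_mix − δ_B)/(δ_A − δ_B) = (-67.6 − (-83.967))/(-24.834 − (-83.967))
f_A = 16.367 / 59.132 = 0.2768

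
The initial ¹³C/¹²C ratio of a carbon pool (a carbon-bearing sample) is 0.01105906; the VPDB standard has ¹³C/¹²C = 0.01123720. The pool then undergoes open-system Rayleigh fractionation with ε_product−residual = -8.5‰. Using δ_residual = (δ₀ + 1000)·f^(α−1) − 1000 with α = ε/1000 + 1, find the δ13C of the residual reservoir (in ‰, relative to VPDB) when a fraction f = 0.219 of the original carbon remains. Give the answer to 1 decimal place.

δ₀ = (0.01105906/0.01123720 − 1)×1000 = (0.984147 − 1)×1000 = -15.853‰
α − 1 = ε/1000 = -0.0085
f^(α−1) = 0.219^(-0.0085) = 1.012992
δ_res = (-15.853 + 1000) × 1.012992 − 1000 = 996.934 − 1000 = -3.07‰

-3.1‰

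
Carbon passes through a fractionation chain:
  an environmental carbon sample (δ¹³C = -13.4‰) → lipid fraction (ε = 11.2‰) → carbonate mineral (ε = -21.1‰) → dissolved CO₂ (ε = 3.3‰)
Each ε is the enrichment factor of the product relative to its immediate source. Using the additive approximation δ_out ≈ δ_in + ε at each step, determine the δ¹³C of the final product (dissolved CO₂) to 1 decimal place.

-20.0‰

step 1: δ ≈ -13.4 + (11.2) = -2.2‰
step 2: δ ≈ -2.2 + (-21.1) = -23.3‰
step 3: δ ≈ -23.3 + (3.3) = -20.0‰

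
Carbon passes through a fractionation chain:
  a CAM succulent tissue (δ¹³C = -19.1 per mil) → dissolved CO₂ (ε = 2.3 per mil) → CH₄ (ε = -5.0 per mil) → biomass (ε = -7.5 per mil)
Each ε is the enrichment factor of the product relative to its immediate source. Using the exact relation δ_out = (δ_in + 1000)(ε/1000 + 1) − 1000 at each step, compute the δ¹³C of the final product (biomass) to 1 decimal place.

-29.1 per mil

step 1: δ = (-19.10 + 1000)·(2.3/1000 + 1) − 1000 = -16.84 per mil
step 2: δ = (-16.84 + 1000)·(-5.0/1000 + 1) − 1000 = -21.76 per mil
step 3: δ = (-21.76 + 1000)·(-7.5/1000 + 1) − 1000 = -29.10 per mil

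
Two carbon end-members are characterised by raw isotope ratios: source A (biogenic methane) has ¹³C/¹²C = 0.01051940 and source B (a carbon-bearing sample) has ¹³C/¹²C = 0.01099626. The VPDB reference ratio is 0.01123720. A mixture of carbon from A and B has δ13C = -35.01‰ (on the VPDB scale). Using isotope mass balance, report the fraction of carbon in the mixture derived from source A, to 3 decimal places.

δ_A = (0.01051940/0.01123720 − 1)×1000 = (0.936123 − 1)×1000 = -63.877‰
δ_B = (0.01099626/0.01123720 − 1)×1000 = (0.978559 − 1)×1000 = -21.441‰
f_A = (δ_mix − δ_B)/(δ_A − δ_B) = (-35.01 − (-21.441))/(-63.877 − (-21.441))
f_A = -13.569 / -42.436 = 0.3197

0.320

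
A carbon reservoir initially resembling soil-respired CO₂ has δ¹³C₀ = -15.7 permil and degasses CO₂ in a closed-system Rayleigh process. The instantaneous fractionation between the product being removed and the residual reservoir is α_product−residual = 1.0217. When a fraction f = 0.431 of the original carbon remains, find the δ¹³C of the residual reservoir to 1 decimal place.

Rayleigh residual: δ_res = (δ₀ + 1000)·f^(α−1) − 1000
α − 1 = 0.02170
f^(α−1) = 0.431^(0.02170) = 0.981902
δ_res = (-15.7 + 1000) × 0.981902 − 1000 = 966.486 − 1000 = -33.51 permil

-33.5 permil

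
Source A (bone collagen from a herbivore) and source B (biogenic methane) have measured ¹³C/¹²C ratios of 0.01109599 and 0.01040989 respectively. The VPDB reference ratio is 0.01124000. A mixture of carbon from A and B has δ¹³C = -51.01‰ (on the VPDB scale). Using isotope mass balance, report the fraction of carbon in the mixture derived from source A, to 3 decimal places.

δ_A = (0.01109599/0.01124000 − 1)×1000 = (0.987188 − 1)×1000 = -12.812‰
δ_B = (0.01040989/0.01124000 − 1)×1000 = (0.926147 − 1)×1000 = -73.853‰
f_A = (δ_mix − δ_B)/(δ_A − δ_B) = (-51.01 − (-73.853))/(-12.812 − (-73.853))
f_A = 22.843 / 61.041 = 0.3742

0.374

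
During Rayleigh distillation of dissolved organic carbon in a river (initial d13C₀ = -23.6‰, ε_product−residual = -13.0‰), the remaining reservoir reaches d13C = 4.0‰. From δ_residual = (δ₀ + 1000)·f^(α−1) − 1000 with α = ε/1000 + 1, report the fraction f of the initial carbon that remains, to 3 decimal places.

α − 1 = ε/1000 = -0.0130
(δ_res + 1000)/(δ₀ + 1000) = (4.0 + 1000)/(-23.6 + 1000) = 1004.0/976.4 = 1.028267
f = 1.028267^(1/-0.0130) = exp(ln(1.028267)/-0.0130) = exp(0.02787/-0.0130)
f = exp(-2.1442) = 0.1172

0.117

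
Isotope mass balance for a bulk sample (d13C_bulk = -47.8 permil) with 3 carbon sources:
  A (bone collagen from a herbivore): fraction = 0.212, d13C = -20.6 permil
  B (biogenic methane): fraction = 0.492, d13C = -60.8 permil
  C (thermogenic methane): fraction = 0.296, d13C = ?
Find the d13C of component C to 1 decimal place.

Isotope mass balance: δ_bulk = Σ fᵢ·δᵢ.
-47.8 = 0.212×(-20.6) + 0.492×(-60.8) + 0.296×δ_C
0.296·δ_C = -47.8 − (-34.281) = -13.519
δ_C = -13.519 / 0.296 = -45.67 permil

-45.7 permil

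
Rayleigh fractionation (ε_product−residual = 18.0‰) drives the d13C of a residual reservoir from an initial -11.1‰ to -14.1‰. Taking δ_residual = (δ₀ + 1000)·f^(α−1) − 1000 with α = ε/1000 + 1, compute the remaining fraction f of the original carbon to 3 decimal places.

α − 1 = ε/1000 = 0.0180
(δ_res + 1000)/(δ₀ + 1000) = (-14.1 + 1000)/(-11.1 + 1000) = 985.9/988.9 = 0.996966
f = 0.996966^(1/0.0180) = exp(ln(0.996966)/0.0180) = exp(-0.00304/0.0180)
f = exp(-0.1688) = 0.8447

0.845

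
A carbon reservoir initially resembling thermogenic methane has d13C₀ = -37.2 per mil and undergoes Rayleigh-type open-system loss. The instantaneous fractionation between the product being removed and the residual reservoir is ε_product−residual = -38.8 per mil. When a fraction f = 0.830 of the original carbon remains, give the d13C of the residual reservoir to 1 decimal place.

-30.2 per mil

Rayleigh residual: δ_res = (δ₀ + 1000)·f^(α−1) − 1000
α = ε/1000 + 1 = 0.96120, so α − 1 = -0.03880
f^(α−1) = 0.830^(-0.03880) = 1.007256
δ_res = (-37.2 + 1000) × 1.007256 − 1000 = 969.786 − 1000 = -30.21 per mil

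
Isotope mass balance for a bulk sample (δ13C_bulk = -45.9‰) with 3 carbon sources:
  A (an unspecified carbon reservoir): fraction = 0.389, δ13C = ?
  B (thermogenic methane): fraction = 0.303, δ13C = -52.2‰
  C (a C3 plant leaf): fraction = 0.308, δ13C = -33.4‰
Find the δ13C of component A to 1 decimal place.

Isotope mass balance: δ_bulk = Σ fᵢ·δᵢ.
-45.9 = 0.389×δ_A + 0.303×(-52.2) + 0.308×(-33.4)
0.389·δ_A = -45.9 − (-26.104) = -19.796
δ_A = -19.796 / 0.389 = -50.89‰

-50.9‰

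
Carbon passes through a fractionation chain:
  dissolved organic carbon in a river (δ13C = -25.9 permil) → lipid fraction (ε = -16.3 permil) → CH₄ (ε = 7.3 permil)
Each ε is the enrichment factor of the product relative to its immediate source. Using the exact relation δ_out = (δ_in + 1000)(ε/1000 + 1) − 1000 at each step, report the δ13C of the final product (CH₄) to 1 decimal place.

-34.8 permil

step 1: δ = (-25.90 + 1000)·(-16.3/1000 + 1) − 1000 = -41.78 permil
step 2: δ = (-41.78 + 1000)·(7.3/1000 + 1) − 1000 = -34.78 permil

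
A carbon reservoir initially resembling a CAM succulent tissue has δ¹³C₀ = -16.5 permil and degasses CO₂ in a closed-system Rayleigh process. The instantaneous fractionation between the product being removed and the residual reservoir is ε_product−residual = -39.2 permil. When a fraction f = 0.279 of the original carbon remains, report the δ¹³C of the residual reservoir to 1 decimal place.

34.0 permil

Rayleigh residual: δ_res = (δ₀ + 1000)·f^(α−1) − 1000
α = ε/1000 + 1 = 0.96080, so α − 1 = -0.03920
f^(α−1) = 0.279^(-0.03920) = 1.051314
δ_res = (-16.5 + 1000) × 1.051314 − 1000 = 1033.967 − 1000 = 33.97 permil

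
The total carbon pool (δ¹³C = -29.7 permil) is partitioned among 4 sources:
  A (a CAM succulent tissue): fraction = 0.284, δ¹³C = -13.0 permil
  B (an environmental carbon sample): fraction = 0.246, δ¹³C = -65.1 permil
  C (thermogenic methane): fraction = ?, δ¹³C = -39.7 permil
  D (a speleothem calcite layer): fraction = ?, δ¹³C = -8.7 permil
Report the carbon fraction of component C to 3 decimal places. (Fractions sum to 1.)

Let f_C and f_D be the unknown fractions; fractions sum to 1 so f_C + f_D = 0.470.
Mass balance: Σ fᵢ·δᵢ = δ_bulk ⇒ f_C·(-39.7) + f_D·(-8.7) = -29.7 − (-19.707) = -9.993
Substitute f_D = 0.470 − f_C:
f_C·(-39.7 − -8.7) = -9.993 − 0.470×(-8.7) = -5.904
f_C = -5.904 / -31.0 = 0.1905

0.190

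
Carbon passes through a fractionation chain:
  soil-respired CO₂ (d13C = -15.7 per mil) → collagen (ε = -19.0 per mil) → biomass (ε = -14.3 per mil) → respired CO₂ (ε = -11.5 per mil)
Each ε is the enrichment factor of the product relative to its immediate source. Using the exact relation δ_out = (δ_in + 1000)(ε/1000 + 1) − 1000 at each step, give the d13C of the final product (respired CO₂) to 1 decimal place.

-59.2 per mil

step 1: δ = (-15.70 + 1000)·(-19.0/1000 + 1) − 1000 = -34.40 per mil
step 2: δ = (-34.40 + 1000)·(-14.3/1000 + 1) − 1000 = -48.21 per mil
step 3: δ = (-48.21 + 1000)·(-11.5/1000 + 1) − 1000 = -59.16 per mil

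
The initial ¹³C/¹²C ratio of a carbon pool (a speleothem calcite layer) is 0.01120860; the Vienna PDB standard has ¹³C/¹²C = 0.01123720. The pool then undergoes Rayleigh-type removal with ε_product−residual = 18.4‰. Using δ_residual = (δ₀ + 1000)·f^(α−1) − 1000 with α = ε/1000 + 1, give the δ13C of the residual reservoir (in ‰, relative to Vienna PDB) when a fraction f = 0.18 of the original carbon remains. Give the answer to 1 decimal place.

-33.5‰

δ₀ = (0.01120860/0.01123720 − 1)×1000 = (0.997455 − 1)×1000 = -2.545‰
α − 1 = ε/1000 = 0.0184
f^(α−1) = 0.18^(0.0184) = 0.968940
δ_res = (-2.545 + 1000) × 0.968940 − 1000 = 966.474 − 1000 = -33.53‰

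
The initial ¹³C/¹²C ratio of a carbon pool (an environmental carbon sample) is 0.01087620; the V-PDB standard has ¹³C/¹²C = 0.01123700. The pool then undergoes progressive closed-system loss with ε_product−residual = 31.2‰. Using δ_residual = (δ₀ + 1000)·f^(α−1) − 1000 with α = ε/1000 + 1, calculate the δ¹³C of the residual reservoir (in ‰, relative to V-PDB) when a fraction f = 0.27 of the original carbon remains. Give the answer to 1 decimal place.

-70.9‰

δ₀ = (0.01087620/0.01123700 − 1)×1000 = (0.967892 − 1)×1000 = -32.108‰
α − 1 = ε/1000 = 0.0312
f^(α−1) = 0.27^(0.0312) = 0.959972
δ_res = (-32.108 + 1000) × 0.959972 − 1000 = 929.149 − 1000 = -70.85‰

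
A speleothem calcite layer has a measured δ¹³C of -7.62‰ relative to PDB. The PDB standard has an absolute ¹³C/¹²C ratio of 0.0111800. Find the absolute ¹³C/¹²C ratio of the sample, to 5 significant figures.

R_sample = R_standard × (δ¹³C/1000 + 1)
R_sample = 0.0111800 × (-7.62/1000 + 1) = 0.0111800 × 0.992380
R_sample = 0.0110948

0.011095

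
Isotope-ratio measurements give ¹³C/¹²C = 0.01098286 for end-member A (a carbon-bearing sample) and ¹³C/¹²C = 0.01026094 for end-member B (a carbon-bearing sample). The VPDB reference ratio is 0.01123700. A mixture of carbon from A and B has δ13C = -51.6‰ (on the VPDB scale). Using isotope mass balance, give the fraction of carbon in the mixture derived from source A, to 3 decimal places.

δ_A = (0.01098286/0.01123700 − 1)×1000 = (0.977384 − 1)×1000 = -22.616‰
δ_B = (0.01026094/0.01123700 − 1)×1000 = (0.913139 − 1)×1000 = -86.861‰
f_A = (δ_mix − δ_B)/(δ_A − δ_B) = (-51.6 − (-86.861))/(-22.616 − (-86.861))
f_A = 35.261 / 64.245 = 0.5489

0.549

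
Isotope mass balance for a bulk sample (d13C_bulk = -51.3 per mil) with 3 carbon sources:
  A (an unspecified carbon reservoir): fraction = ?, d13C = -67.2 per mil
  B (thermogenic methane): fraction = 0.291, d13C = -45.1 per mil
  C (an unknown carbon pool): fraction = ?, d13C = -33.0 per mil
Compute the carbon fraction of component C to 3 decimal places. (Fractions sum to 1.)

Let f_C and f_A be the unknown fractions; fractions sum to 1 so f_C + f_A = 0.709.
Mass balance: Σ fᵢ·δᵢ = δ_bulk ⇒ f_C·(-33.0) + f_A·(-67.2) = -51.3 − (-13.124) = -38.176
Substitute f_A = 0.709 − f_C:
f_C·(-33.0 − -67.2) = -38.176 − 0.709×(-67.2) = 9.469
f_C = 9.469 / 34.2 = 0.2769

0.277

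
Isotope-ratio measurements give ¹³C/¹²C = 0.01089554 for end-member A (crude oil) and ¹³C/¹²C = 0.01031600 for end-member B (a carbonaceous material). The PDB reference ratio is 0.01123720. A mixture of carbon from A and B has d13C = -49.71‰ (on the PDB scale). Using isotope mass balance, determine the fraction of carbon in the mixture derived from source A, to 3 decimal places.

0.626

δ_A = (0.01089554/0.01123720 − 1)×1000 = (0.969596 − 1)×1000 = -30.404‰
δ_B = (0.01031600/0.01123720 − 1)×1000 = (0.918022 − 1)×1000 = -81.978‰
f_A = (δ_mix − δ_B)/(δ_A − δ_B) = (-49.71 − (-81.978))/(-30.404 − (-81.978))
f_A = 32.268 / 51.573 = 0.6257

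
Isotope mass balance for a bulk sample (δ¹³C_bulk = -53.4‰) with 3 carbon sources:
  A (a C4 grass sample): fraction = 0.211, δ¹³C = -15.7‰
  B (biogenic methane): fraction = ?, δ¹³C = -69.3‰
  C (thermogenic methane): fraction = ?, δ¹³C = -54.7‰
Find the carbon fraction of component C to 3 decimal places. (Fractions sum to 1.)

Let f_C and f_B be the unknown fractions; fractions sum to 1 so f_C + f_B = 0.789.
Mass balance: Σ fᵢ·δᵢ = δ_bulk ⇒ f_C·(-54.7) + f_B·(-69.3) = -53.4 − (-3.313) = -50.087
Substitute f_B = 0.789 − f_C:
f_C·(-54.7 − -69.3) = -50.087 − 0.789×(-69.3) = 4.590
f_C = 4.590 / 14.6 = 0.3144

0.314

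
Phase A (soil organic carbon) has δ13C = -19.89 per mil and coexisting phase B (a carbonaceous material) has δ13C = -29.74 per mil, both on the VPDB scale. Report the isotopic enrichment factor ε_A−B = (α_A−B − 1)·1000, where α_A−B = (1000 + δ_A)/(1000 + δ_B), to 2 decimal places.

α_A−B = (1000 + -19.89) / (1000 + -29.74) = 980.11 / 970.26 = 1.010152
ε_A−B = (1.010152 − 1) × 1000 = 10.152 per mil
(The approximation ε ≈ δ_A − δ_B would give 9.85 per mil.)

10.15 per mil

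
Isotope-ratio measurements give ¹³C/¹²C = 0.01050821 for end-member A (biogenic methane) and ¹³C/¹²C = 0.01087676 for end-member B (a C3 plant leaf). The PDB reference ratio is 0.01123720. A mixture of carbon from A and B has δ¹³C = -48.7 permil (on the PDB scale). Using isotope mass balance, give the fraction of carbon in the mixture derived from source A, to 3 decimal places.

0.507

δ_A = (0.01050821/0.01123720 − 1)×1000 = (0.935127 − 1)×1000 = -64.873 permil
δ_B = (0.01087676/0.01123720 − 1)×1000 = (0.967924 − 1)×1000 = -32.076 permil
f_A = (δ_mix − δ_B)/(δ_A − δ_B) = (-48.7 − (-32.076))/(-64.873 − (-32.076))
f_A = -16.624 / -32.797 = 0.5069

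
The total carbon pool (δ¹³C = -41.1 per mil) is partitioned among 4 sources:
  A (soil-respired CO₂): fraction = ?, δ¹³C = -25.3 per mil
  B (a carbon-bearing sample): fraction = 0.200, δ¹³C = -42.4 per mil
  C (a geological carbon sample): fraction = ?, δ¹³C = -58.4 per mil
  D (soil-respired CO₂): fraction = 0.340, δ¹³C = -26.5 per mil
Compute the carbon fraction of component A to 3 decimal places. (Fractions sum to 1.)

0.098

Let f_A and f_C be the unknown fractions; fractions sum to 1 so f_A + f_C = 0.460.
Mass balance: Σ fᵢ·δᵢ = δ_bulk ⇒ f_A·(-25.3) + f_C·(-58.4) = -41.1 − (-17.490) = -23.610
Substitute f_C = 0.460 − f_A:
f_A·(-25.3 − -58.4) = -23.610 − 0.460×(-58.4) = 3.254
f_A = 3.254 / 33.1 = 0.0983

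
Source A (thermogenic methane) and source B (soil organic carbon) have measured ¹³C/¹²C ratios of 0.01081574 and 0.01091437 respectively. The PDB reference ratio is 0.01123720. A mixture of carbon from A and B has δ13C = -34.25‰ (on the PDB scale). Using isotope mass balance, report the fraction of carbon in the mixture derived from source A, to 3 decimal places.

0.629

δ_A = (0.01081574/0.01123720 − 1)×1000 = (0.962494 − 1)×1000 = -37.506‰
δ_B = (0.01091437/0.01123720 − 1)×1000 = (0.971271 − 1)×1000 = -28.729‰
f_A = (δ_mix − δ_B)/(δ_A − δ_B) = (-34.25 − (-28.729))/(-37.506 − (-28.729))
f_A = -5.521 / -8.777 = 0.6291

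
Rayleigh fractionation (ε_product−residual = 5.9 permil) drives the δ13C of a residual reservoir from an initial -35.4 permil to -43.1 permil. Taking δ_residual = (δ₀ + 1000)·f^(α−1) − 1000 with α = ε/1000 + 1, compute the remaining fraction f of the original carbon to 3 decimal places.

0.257

α − 1 = ε/1000 = 0.0059
(δ_res + 1000)/(δ₀ + 1000) = (-43.1 + 1000)/(-35.4 + 1000) = 956.9/964.6 = 0.992017
f = 0.992017^(1/0.0059) = exp(ln(0.992017)/0.0059) = exp(-0.00801/0.0059)
f = exp(-1.3584) = 0.2571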